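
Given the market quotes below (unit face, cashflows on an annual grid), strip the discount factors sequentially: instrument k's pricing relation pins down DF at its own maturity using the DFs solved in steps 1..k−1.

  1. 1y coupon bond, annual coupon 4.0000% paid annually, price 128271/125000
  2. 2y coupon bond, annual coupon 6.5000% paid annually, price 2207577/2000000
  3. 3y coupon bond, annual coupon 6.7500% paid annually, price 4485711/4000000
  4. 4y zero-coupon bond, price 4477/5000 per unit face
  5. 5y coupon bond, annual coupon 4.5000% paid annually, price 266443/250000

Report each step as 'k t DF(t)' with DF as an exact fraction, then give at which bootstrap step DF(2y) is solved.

step 1 [1y] bond c/1=1/25: DF=(128271/125000 − 1/25·(0))/(1+1/25) = 9867/10000 ≈ 0.986700
step 2 [2y] bond c/1=13/200: DF=(2207577/2000000 − 13/200·(0.986700))/(1+13/200) = 4881/5000 ≈ 0.976200
step 3 [3y] bond c/1=27/400: DF=(4485711/4000000 − 27/400·(0.986700+0.976200))/(1+27/400) = 579/625 ≈ 0.926400
step 4 [4y] zero: DF = P = 4477/5000 ≈ 0.895400
step 5 [5y] bond c/1=9/200: DF=(266443/250000 − 9/200·(0.986700+0.976200+0.926400+0.895400))/(1+9/200) = 8569/10000 ≈ 0.856900

1 1 9867/10000
2 2 4881/5000
3 3 579/625
4 4 4477/5000
5 5 8569/10000
DF(2y) is solved at step 2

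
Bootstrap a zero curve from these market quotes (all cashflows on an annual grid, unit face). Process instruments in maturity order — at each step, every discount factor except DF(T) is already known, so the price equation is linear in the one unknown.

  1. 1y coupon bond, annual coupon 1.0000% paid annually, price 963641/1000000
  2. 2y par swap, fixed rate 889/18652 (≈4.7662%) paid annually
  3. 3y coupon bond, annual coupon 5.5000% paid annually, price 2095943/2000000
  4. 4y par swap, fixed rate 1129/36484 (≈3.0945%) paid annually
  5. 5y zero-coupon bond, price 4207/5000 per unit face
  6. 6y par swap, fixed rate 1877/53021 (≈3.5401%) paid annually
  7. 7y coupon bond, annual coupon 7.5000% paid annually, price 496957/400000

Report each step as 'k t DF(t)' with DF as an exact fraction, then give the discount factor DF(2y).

1 1 9541/10000
2 2 9111/10000
3 3 8961/10000
4 4 8871/10000
5 5 4207/5000
6 6 8123/10000
7 7 3929/5000
DF(2y) = 9111/10000 ≈ 0.911100

step 1 [1y] bond c/1=1/100: DF=(963641/1000000 − 1/100·(0))/(1+1/100) = 9541/10000 ≈ 0.954100
step 2 [2y] swap r/1=889/18652: DF=(1 − 889/18652·(0.954100))/(1+889/18652) = 9111/10000 ≈ 0.911100
step 3 [3y] bond c/1=11/200: DF=(2095943/2000000 − 11/200·(0.954100+0.911100))/(1+11/200) = 8961/10000 ≈ 0.896100
step 4 [4y] swap r/1=1129/36484: DF=(1 − 1129/36484·(0.954100+0.911100+0.896100))/(1+1129/36484) = 8871/10000 ≈ 0.887100
step 5 [5y] zero: DF = P = 4207/5000 ≈ 0.841400
step 6 [6y] swap r/1=1877/53021: DF=(1 − 1877/53021·(0.954100+0.911100+0.896100+0.887100+0.841400))/(1+1877/53021) = 8123/10000 ≈ 0.812300
step 7 [7y] bond c/1=3/40: DF=(496957/400000 − 3/40·(0.954100+0.911100+0.896100+0.887100+0.841400+0.812300))/(1+3/40) = 3929/5000 ≈ 0.785800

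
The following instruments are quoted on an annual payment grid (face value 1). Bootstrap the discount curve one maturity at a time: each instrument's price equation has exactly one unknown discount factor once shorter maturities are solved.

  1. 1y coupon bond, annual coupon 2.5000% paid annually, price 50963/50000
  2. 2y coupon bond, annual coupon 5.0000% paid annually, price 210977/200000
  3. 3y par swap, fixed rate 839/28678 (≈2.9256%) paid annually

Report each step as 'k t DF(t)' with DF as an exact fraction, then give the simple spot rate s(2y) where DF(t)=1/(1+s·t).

1 1 1243/1250
2 2 9573/10000
3 3 9161/10000
s(2y) = (1/(9573/10000) − 1)/(2) = 427/19146 ≈ 2.2302%

step 1 [1y] bond c/1=1/40: DF=(50963/50000 − 1/40·(0))/(1+1/40) = 1243/1250 ≈ 0.994400
step 2 [2y] bond c/1=1/20: DF=(210977/200000 − 1/20·(0.994400))/(1+1/20) = 9573/10000 ≈ 0.957300
step 3 [3y] swap r/1=839/28678: DF=(1 − 839/28678·(0.994400+0.957300))/(1+839/28678) = 9161/10000 ≈ 0.916100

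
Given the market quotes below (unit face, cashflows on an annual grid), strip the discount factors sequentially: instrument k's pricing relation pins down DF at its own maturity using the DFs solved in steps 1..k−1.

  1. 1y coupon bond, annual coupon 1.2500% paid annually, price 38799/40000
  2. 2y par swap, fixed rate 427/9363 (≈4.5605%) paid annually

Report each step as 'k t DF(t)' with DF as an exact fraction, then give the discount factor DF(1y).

step 1 [1y] bond c/1=1/80: DF=(38799/40000 − 1/80·(0))/(1+1/80) = 479/500 ≈ 0.958000
step 2 [2y] swap r/1=427/9363: DF=(1 − 427/9363·(0.958000))/(1+427/9363) = 4573/5000 ≈ 0.914600

1 1 479/500
2 2 4573/5000
DF(1y) = 479/500 ≈ 0.958000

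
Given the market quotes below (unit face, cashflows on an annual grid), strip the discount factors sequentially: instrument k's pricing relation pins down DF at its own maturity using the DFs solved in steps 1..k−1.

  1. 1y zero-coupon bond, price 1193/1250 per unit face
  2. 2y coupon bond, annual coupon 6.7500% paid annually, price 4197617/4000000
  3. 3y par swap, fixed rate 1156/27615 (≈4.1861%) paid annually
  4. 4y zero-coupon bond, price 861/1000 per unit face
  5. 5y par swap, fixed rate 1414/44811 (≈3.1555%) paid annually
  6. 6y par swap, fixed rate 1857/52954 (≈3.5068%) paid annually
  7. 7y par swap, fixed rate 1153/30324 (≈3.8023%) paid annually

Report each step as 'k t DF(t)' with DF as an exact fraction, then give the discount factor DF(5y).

1 1 1193/1250
2 2 9227/10000
3 3 2211/2500
4 4 861/1000
5 5 4293/5000
6 6 8143/10000
7 7 3847/5000
DF(5y) = 4293/5000 ≈ 0.858600

step 1 [1y] zero: DF = P = 1193/1250 ≈ 0.954400
step 2 [2y] bond c/1=27/400: DF=(4197617/4000000 − 27/400·(0.954400))/(1+27/400) = 9227/10000 ≈ 0.922700
step 3 [3y] swap r/1=1156/27615: DF=(1 − 1156/27615·(0.954400+0.922700))/(1+1156/27615) = 2211/2500 ≈ 0.884400
step 4 [4y] zero: DF = P = 861/1000 ≈ 0.861000
step 5 [5y] swap r/1=1414/44811: DF=(1 − 1414/44811·(0.954400+0.922700+0.884400+0.861000))/(1+1414/44811) = 4293/5000 ≈ 0.858600
step 6 [6y] swap r/1=1857/52954: DF=(1 − 1857/52954·(0.954400+0.922700+0.884400+0.861000+0.858600))/(1+1857/52954) = 8143/10000 ≈ 0.814300
step 7 [7y] swap r/1=1153/30324: DF=(1 − 1153/30324·(0.954400+0.922700+0.884400+0.861000+0.858600+0.814300))/(1+1153/30324) = 3847/5000 ≈ 0.769400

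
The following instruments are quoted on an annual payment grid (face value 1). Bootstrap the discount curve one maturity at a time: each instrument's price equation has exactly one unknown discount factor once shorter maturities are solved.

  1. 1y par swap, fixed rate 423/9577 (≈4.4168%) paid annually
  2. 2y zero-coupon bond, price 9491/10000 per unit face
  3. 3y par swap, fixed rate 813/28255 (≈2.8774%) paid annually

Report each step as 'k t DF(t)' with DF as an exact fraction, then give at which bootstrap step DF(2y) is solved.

1 1 9577/10000
2 2 9491/10000
3 3 9187/10000
DF(2y) is solved at step 2

step 1 [1y] swap r/1=423/9577: DF=(1 − 423/9577·(0))/(1+423/9577) = 9577/10000 ≈ 0.957700
step 2 [2y] zero: DF = P = 9491/10000 ≈ 0.949100
step 3 [3y] swap r/1=813/28255: DF=(1 − 813/28255·(0.957700+0.949100))/(1+813/28255) = 9187/10000 ≈ 0.918700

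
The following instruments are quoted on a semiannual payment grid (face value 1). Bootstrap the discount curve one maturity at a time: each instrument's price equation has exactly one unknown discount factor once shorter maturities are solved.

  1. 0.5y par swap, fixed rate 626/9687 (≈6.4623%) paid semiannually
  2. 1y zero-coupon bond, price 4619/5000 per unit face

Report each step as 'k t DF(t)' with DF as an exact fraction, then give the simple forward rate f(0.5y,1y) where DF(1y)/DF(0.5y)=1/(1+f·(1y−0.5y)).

step 1 [0.5y] swap r/2=313/9687: DF=(1 − 313/9687·(0))/(1+313/9687) = 9687/10000 ≈ 0.968700
step 2 [1y] zero: DF = P = 4619/5000 ≈ 0.923800

1 1/2 9687/10000
2 1 4619/5000
f(0.5y,1y) = ((9687/10000)/(4619/5000) − 1)/(1/2) = 449/4619 ≈ 9.7207%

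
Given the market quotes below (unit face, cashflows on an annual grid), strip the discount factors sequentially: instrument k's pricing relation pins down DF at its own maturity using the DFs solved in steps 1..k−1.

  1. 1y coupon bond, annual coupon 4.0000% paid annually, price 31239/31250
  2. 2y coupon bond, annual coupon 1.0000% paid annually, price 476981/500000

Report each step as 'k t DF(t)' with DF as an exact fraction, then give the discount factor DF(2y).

1 1 2403/2500
2 2 187/200
DF(2y) = 187/200 ≈ 0.935000

step 1 [1y] bond c/1=1/25: DF=(31239/31250 − 1/25·(0))/(1+1/25) = 2403/2500 ≈ 0.961200
step 2 [2y] bond c/1=1/100: DF=(476981/500000 − 1/100·(0.961200))/(1+1/100) = 187/200 ≈ 0.935000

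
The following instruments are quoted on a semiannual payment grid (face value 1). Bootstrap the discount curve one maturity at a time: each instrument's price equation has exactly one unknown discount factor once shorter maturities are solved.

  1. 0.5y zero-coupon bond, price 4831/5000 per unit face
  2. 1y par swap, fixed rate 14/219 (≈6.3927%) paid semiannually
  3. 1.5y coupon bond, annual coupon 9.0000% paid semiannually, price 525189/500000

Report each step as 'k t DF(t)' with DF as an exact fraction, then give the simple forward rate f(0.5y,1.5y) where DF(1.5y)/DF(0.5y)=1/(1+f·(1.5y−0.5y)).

step 1 [0.5y] zero: DF = P = 4831/5000 ≈ 0.966200
step 2 [1y] swap r/2=7/219: DF=(1 − 7/219·(0.966200))/(1+7/219) = 9391/10000 ≈ 0.939100
step 3 [1.5y] bond c/2=9/200: DF=(525189/500000 − 9/200·(0.966200+0.939100))/(1+9/200) = 9231/10000 ≈ 0.923100

1 1/2 4831/5000
2 1 9391/10000
3 3/2 9231/10000
f(0.5y,1.5y) = ((4831/5000)/(9231/10000) − 1)/(1) = 431/9231 ≈ 4.6690%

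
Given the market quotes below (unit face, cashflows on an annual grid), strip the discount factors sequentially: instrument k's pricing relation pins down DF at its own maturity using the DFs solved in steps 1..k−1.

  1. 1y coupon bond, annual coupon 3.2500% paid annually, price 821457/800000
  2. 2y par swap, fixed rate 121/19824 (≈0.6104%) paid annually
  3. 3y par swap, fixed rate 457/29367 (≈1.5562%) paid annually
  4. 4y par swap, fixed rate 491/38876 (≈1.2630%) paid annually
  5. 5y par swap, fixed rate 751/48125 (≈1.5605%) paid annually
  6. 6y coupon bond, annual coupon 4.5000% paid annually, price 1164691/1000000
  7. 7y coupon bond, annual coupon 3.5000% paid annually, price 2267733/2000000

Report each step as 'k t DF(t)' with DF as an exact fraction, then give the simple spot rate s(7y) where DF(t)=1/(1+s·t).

step 1 [1y] bond c/1=13/400: DF=(821457/800000 − 13/400·(0))/(1+13/400) = 1989/2000 ≈ 0.994500
step 2 [2y] swap r/1=121/19824: DF=(1 − 121/19824·(0.994500))/(1+121/19824) = 9879/10000 ≈ 0.987900
step 3 [3y] swap r/1=457/29367: DF=(1 − 457/29367·(0.994500+0.987900))/(1+457/29367) = 9543/10000 ≈ 0.954300
step 4 [4y] swap r/1=491/38876: DF=(1 − 491/38876·(0.994500+0.987900+0.954300))/(1+491/38876) = 9509/10000 ≈ 0.950900
step 5 [5y] swap r/1=751/48125: DF=(1 − 751/48125·(0.994500+0.987900+0.954300+0.950900))/(1+751/48125) = 9249/10000 ≈ 0.924900
step 6 [6y] bond c/1=9/200: DF=(1164691/1000000 − 9/200·(0.994500+0.987900+0.954300+0.950900+0.924900))/(1+9/200) = 9073/10000 ≈ 0.907300
step 7 [7y] bond c/1=7/200: DF=(2267733/2000000 − 7/200·(0.994500+0.987900+0.954300+0.950900+0.924900+0.907300))/(1+7/200) = 9021/10000 ≈ 0.902100

1 1 1989/2000
2 2 9879/10000
3 3 9543/10000
4 4 9509/10000
5 5 9249/10000
6 6 9073/10000
7 7 9021/10000
s(7y) = (1/(9021/10000) − 1)/(7) = 979/63147 ≈ 1.5504%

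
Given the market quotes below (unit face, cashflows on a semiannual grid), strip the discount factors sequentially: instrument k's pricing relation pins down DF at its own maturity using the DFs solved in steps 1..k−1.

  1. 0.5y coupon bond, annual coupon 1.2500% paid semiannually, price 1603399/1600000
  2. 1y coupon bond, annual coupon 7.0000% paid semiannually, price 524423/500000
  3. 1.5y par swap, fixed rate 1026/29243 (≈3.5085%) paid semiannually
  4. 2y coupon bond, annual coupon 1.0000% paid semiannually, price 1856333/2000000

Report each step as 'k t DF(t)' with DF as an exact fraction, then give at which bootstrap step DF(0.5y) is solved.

1 1/2 9959/10000
2 1 9797/10000
3 3/2 9487/10000
4 2 909/1000
DF(0.5y) is solved at step 1

step 1 [0.5y] bond c/2=1/160: DF=(1603399/1600000 − 1/160·(0))/(1+1/160) = 9959/10000 ≈ 0.995900
step 2 [1y] bond c/2=7/200: DF=(524423/500000 − 7/200·(0.995900))/(1+7/200) = 9797/10000 ≈ 0.979700
step 3 [1.5y] swap r/2=513/29243: DF=(1 − 513/29243·(0.995900+0.979700))/(1+513/29243) = 9487/10000 ≈ 0.948700
step 4 [2y] bond c/2=1/200: DF=(1856333/2000000 − 1/200·(0.995900+0.979700+0.948700))/(1+1/200) = 909/1000 ≈ 0.909000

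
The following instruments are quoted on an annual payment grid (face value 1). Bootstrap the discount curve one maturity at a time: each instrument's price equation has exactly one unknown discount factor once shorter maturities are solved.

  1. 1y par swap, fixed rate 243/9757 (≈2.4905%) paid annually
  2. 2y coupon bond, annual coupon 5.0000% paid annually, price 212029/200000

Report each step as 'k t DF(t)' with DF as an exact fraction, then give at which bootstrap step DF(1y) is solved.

1 1 9757/10000
2 2 602/625
DF(1y) is solved at step 1

step 1 [1y] swap r/1=243/9757: DF=(1 − 243/9757·(0))/(1+243/9757) = 9757/10000 ≈ 0.975700
step 2 [2y] bond c/1=1/20: DF=(212029/200000 − 1/20·(0.975700))/(1+1/20) = 602/625 ≈ 0.963200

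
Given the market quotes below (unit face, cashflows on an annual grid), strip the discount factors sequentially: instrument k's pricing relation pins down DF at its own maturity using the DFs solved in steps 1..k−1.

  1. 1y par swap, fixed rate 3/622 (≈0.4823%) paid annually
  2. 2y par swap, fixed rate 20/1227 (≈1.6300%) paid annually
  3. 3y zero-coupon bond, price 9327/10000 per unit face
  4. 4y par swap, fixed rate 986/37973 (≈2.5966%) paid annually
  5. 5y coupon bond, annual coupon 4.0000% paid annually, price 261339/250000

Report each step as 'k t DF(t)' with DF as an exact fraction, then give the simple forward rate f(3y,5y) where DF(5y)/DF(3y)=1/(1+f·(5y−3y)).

step 1 [1y] swap r/1=3/622: DF=(1 − 3/622·(0))/(1+3/622) = 622/625 ≈ 0.995200
step 2 [2y] swap r/1=20/1227: DF=(1 − 20/1227·(0.995200))/(1+20/1227) = 121/125 ≈ 0.968000
step 3 [3y] zero: DF = P = 9327/10000 ≈ 0.932700
step 4 [4y] swap r/1=986/37973: DF=(1 − 986/37973·(0.995200+0.968000+0.932700))/(1+986/37973) = 4507/5000 ≈ 0.901400
step 5 [5y] bond c/1=1/25: DF=(261339/250000 − 1/25·(0.995200+0.968000+0.932700+0.901400))/(1+1/25) = 8591/10000 ≈ 0.859100

1 1 622/625
2 2 121/125
3 3 9327/10000
4 4 4507/5000
5 5 8591/10000
f(3y,5y) = ((9327/10000)/(8591/10000) − 1)/(2) = 368/8591 ≈ 4.2836%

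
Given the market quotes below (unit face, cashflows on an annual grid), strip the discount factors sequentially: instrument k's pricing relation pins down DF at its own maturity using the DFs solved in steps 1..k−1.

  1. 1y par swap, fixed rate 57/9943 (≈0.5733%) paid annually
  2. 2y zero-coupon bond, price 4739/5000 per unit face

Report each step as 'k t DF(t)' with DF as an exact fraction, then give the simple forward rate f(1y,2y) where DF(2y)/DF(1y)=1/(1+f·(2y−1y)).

step 1 [1y] swap r/1=57/9943: DF=(1 − 57/9943·(0))/(1+57/9943) = 9943/10000 ≈ 0.994300
step 2 [2y] zero: DF = P = 4739/5000 ≈ 0.947800

1 1 9943/10000
2 2 4739/5000
f(1y,2y) = ((9943/10000)/(4739/5000) − 1)/(1) = 465/9478 ≈ 4.9061%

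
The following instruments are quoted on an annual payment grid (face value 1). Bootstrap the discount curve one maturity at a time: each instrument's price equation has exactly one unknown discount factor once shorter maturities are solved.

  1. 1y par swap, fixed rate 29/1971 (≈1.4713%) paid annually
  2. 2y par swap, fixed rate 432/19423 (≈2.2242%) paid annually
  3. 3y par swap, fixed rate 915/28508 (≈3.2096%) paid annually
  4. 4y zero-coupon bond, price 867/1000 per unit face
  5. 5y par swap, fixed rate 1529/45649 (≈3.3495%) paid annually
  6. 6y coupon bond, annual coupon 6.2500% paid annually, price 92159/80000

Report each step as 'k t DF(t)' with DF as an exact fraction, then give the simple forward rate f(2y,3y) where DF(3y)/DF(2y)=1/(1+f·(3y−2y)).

step 1 [1y] swap r/1=29/1971: DF=(1 − 29/1971·(0))/(1+29/1971) = 1971/2000 ≈ 0.985500
step 2 [2y] swap r/1=432/19423: DF=(1 − 432/19423·(0.985500))/(1+432/19423) = 598/625 ≈ 0.956800
step 3 [3y] swap r/1=915/28508: DF=(1 − 915/28508·(0.985500+0.956800))/(1+915/28508) = 1817/2000 ≈ 0.908500
step 4 [4y] zero: DF = P = 867/1000 ≈ 0.867000
step 5 [5y] swap r/1=1529/45649: DF=(1 − 1529/45649·(0.985500+0.956800+0.908500+0.867000))/(1+1529/45649) = 8471/10000 ≈ 0.847100
step 6 [6y] bond c/1=1/16: DF=(92159/80000 − 1/16·(0.985500+0.956800+0.908500+0.867000+0.847100))/(1+1/16) = 8157/10000 ≈ 0.815700

1 1 1971/2000
2 2 598/625
3 3 1817/2000
4 4 867/1000
5 5 8471/10000
6 6 8157/10000
f(2y,3y) = ((598/625)/(1817/2000) − 1)/(1) = 21/395 ≈ 5.3165%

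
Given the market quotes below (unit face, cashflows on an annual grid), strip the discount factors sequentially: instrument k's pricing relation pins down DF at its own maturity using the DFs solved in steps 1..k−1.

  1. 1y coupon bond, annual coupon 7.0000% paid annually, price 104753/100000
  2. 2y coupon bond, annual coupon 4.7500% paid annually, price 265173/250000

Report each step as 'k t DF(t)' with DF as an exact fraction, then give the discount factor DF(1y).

1 1 979/1000
2 2 4841/5000
DF(1y) = 979/1000 ≈ 0.979000

step 1 [1y] bond c/1=7/100: DF=(104753/100000 − 7/100·(0))/(1+7/100) = 979/1000 ≈ 0.979000
step 2 [2y] bond c/1=19/400: DF=(265173/250000 − 19/400·(0.979000))/(1+19/400) = 4841/5000 ≈ 0.968200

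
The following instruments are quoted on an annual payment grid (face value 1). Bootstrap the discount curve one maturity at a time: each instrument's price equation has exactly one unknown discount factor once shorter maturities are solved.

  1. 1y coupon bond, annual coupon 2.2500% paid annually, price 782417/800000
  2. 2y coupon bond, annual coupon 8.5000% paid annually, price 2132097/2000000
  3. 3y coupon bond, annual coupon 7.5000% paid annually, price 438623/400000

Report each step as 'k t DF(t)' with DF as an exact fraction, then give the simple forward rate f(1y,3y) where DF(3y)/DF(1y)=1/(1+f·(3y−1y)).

1 1 1913/2000
2 2 2269/2500
3 3 89/100
f(1y,3y) = ((1913/2000)/(89/100) − 1)/(2) = 133/3560 ≈ 3.7360%

step 1 [1y] bond c/1=9/400: DF=(782417/800000 − 9/400·(0))/(1+9/400) = 1913/2000 ≈ 0.956500
step 2 [2y] bond c/1=17/200: DF=(2132097/2000000 − 17/200·(0.956500))/(1+17/200) = 2269/2500 ≈ 0.907600
step 3 [3y] bond c/1=3/40: DF=(438623/400000 − 3/40·(0.956500+0.907600))/(1+3/40) = 89/100 ≈ 0.890000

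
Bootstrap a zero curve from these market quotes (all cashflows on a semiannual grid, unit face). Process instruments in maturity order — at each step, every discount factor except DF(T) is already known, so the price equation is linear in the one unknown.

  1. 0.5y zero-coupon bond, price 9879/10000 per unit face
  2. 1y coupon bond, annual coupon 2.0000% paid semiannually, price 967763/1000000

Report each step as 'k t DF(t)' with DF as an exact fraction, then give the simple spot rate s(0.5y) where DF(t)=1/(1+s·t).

step 1 [0.5y] zero: DF = P = 9879/10000 ≈ 0.987900
step 2 [1y] bond c/2=1/100: DF=(967763/1000000 − 1/100·(0.987900))/(1+1/100) = 2371/2500 ≈ 0.948400

1 1/2 9879/10000
2 1 2371/2500
s(0.5y) = (1/(9879/10000) − 1)/(1/2) = 242/9879 ≈ 2.4496%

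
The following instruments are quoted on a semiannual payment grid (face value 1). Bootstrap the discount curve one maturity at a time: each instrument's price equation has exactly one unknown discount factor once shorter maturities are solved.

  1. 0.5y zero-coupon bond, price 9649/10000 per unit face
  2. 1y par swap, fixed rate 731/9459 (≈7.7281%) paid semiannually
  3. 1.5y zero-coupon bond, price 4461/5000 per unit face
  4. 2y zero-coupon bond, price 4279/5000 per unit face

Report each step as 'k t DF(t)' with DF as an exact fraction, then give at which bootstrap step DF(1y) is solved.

1 1/2 9649/10000
2 1 9269/10000
3 3/2 4461/5000
4 2 4279/5000
DF(1y) is solved at step 2

step 1 [0.5y] zero: DF = P = 9649/10000 ≈ 0.964900
step 2 [1y] swap r/2=731/18918: DF=(1 − 731/18918·(0.964900))/(1+731/18918) = 9269/10000 ≈ 0.926900
step 3 [1.5y] zero: DF = P = 4461/5000 ≈ 0.892200
step 4 [2y] zero: DF = P = 4279/5000 ≈ 0.855800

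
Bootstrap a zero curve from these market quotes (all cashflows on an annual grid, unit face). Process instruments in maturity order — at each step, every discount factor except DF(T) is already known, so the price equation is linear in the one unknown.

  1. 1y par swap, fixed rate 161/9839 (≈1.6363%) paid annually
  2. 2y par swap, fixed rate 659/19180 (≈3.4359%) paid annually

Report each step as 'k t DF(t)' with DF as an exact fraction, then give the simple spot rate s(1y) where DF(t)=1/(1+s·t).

1 1 9839/10000
2 2 9341/10000
s(1y) = (1/(9839/10000) − 1)/(1) = 161/9839 ≈ 1.6363%

step 1 [1y] swap r/1=161/9839: DF=(1 − 161/9839·(0))/(1+161/9839) = 9839/10000 ≈ 0.983900
step 2 [2y] swap r/1=659/19180: DF=(1 − 659/19180·(0.983900))/(1+659/19180) = 9341/10000 ≈ 0.934100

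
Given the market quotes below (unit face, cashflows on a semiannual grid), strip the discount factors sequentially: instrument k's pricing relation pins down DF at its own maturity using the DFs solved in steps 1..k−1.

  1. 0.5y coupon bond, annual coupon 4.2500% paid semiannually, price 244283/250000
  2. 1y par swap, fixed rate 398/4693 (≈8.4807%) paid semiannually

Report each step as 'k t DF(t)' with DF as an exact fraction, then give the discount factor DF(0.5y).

1 1/2 598/625
2 1 2301/2500
DF(0.5y) = 598/625 ≈ 0.956800

step 1 [0.5y] bond c/2=17/800: DF=(244283/250000 − 17/800·(0))/(1+17/800) = 598/625 ≈ 0.956800
step 2 [1y] swap r/2=199/4693: DF=(1 − 199/4693·(0.956800))/(1+199/4693) = 2301/2500 ≈ 0.920400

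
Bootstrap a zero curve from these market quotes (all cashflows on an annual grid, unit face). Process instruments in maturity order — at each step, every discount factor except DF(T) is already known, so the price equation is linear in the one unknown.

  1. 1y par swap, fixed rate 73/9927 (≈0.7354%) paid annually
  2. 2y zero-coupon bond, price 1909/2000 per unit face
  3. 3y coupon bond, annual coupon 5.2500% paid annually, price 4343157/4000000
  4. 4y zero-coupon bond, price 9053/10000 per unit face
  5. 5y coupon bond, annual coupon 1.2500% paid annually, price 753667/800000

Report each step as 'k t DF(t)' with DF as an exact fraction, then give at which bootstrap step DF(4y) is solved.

1 1 9927/10000
2 2 1909/2000
3 3 1869/2000
4 4 9053/10000
5 5 8837/10000
DF(4y) is solved at step 4

step 1 [1y] swap r/1=73/9927: DF=(1 − 73/9927·(0))/(1+73/9927) = 9927/10000 ≈ 0.992700
step 2 [2y] zero: DF = P = 1909/2000 ≈ 0.954500
step 3 [3y] bond c/1=21/400: DF=(4343157/4000000 − 21/400·(0.992700+0.954500))/(1+21/400) = 1869/2000 ≈ 0.934500
step 4 [4y] zero: DF = P = 9053/10000 ≈ 0.905300
step 5 [5y] bond c/1=1/80: DF=(753667/800000 − 1/80·(0.992700+0.954500+0.934500+0.905300))/(1+1/80) = 8837/10000 ≈ 0.883700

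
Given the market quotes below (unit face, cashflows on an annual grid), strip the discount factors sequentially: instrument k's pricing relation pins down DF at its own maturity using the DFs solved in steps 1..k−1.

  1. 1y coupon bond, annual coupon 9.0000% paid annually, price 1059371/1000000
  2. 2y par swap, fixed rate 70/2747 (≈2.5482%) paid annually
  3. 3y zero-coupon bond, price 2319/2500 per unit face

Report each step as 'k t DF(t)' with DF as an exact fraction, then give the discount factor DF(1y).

step 1 [1y] bond c/1=9/100: DF=(1059371/1000000 − 9/100·(0))/(1+9/100) = 9719/10000 ≈ 0.971900
step 2 [2y] swap r/1=70/2747: DF=(1 − 70/2747·(0.971900))/(1+70/2747) = 951/1000 ≈ 0.951000
step 3 [3y] zero: DF = P = 2319/2500 ≈ 0.927600

1 1 9719/10000
2 2 951/1000
3 3 2319/2500
DF(1y) = 9719/10000 ≈ 0.971900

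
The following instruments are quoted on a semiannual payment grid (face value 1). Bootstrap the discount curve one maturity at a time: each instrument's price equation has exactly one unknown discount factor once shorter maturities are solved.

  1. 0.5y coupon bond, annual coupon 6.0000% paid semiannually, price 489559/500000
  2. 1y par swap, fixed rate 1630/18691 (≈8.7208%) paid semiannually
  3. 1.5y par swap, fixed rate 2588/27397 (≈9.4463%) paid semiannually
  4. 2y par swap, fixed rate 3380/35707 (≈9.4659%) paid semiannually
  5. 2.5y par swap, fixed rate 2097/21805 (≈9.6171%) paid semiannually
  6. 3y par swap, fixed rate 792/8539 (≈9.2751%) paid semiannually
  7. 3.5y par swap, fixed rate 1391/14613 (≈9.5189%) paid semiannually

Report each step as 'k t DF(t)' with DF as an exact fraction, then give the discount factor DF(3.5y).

1 1/2 4753/5000
2 1 1837/2000
3 3/2 4353/5000
4 2 831/1000
5 5/2 7903/10000
6 3 953/1250
7 7/2 3609/5000
DF(3.5y) = 3609/5000 ≈ 0.721800

step 1 [0.5y] bond c/2=3/100: DF=(489559/500000 − 3/100·(0))/(1+3/100) = 4753/5000 ≈ 0.950600
step 2 [1y] swap r/2=815/18691: DF=(1 − 815/18691·(0.950600))/(1+815/18691) = 1837/2000 ≈ 0.918500
step 3 [1.5y] swap r/2=1294/27397: DF=(1 − 1294/27397·(0.950600+0.918500))/(1+1294/27397) = 4353/5000 ≈ 0.870600
step 4 [2y] swap r/2=1690/35707: DF=(1 − 1690/35707·(0.950600+0.918500+0.870600))/(1+1690/35707) = 831/1000 ≈ 0.831000
step 5 [2.5y] swap r/2=2097/43610: DF=(1 − 2097/43610·(0.950600+0.918500+0.870600+0.831000))/(1+2097/43610) = 7903/10000 ≈ 0.790300
step 6 [3y] swap r/2=396/8539: DF=(1 − 396/8539·(0.950600+0.918500+0.870600+0.831000+0.790300))/(1+396/8539) = 953/1250 ≈ 0.762400
step 7 [3.5y] swap r/2=1391/29226: DF=(1 − 1391/29226·(0.950600+0.918500+0.870600+0.831000+0.790300+0.762400))/(1+1391/29226) = 3609/5000 ≈ 0.721800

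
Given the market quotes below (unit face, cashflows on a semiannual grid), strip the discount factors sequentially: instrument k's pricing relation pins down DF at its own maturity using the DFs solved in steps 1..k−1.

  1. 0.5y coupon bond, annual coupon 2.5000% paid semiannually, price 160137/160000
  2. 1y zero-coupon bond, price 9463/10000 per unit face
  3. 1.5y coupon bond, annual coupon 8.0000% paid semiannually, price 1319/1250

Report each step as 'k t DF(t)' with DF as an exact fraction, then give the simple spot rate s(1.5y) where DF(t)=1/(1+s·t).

step 1 [0.5y] bond c/2=1/80: DF=(160137/160000 − 1/80·(0))/(1+1/80) = 1977/2000 ≈ 0.988500
step 2 [1y] zero: DF = P = 9463/10000 ≈ 0.946300
step 3 [1.5y] bond c/2=1/25: DF=(1319/1250 − 1/25·(0.988500+0.946300))/(1+1/25) = 4701/5000 ≈ 0.940200

1 1/2 1977/2000
2 1 9463/10000
3 3/2 4701/5000
s(1.5y) = (1/(4701/5000) − 1)/(3/2) = 598/14103 ≈ 4.2402%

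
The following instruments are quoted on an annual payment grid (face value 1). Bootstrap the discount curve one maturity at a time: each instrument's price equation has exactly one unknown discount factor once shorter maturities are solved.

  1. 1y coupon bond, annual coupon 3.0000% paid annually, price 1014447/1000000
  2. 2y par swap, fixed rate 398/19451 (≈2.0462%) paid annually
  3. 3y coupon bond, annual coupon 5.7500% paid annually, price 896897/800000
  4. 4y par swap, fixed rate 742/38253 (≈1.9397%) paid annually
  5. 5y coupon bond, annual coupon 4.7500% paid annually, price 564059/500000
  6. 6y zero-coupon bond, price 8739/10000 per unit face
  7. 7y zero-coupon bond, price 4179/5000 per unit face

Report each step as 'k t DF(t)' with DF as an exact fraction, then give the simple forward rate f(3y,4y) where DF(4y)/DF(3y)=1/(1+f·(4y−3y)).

1 1 9849/10000
2 2 4801/5000
3 3 1193/1250
4 4 4629/5000
5 5 1807/2000
6 6 8739/10000
7 7 4179/5000
f(3y,4y) = ((1193/1250)/(4629/5000) − 1)/(1) = 143/4629 ≈ 3.0892%

step 1 [1y] bond c/1=3/100: DF=(1014447/1000000 − 3/100·(0))/(1+3/100) = 9849/10000 ≈ 0.984900
step 2 [2y] swap r/1=398/19451: DF=(1 − 398/19451·(0.984900))/(1+398/19451) = 4801/5000 ≈ 0.960200
step 3 [3y] bond c/1=23/400: DF=(896897/800000 − 23/400·(0.984900+0.960200))/(1+23/400) = 1193/1250 ≈ 0.954400
step 4 [4y] swap r/1=742/38253: DF=(1 − 742/38253·(0.984900+0.960200+0.954400))/(1+742/38253) = 4629/5000 ≈ 0.925800
step 5 [5y] bond c/1=19/400: DF=(564059/500000 − 19/400·(0.984900+0.960200+0.954400+0.925800))/(1+19/400) = 1807/2000 ≈ 0.903500
step 6 [6y] zero: DF = P = 8739/10000 ≈ 0.873900
step 7 [7y] zero: DF = P = 4179/5000 ≈ 0.835800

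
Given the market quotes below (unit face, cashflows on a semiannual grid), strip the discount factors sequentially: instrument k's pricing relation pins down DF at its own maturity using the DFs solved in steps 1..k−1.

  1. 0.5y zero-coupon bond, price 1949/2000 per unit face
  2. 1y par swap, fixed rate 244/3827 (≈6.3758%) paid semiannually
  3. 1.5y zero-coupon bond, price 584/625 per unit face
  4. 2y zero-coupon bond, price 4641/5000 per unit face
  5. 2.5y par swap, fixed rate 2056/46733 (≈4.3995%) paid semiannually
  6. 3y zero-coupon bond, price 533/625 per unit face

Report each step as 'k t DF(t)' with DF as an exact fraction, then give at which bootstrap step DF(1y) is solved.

step 1 [0.5y] zero: DF = P = 1949/2000 ≈ 0.974500
step 2 [1y] swap r/2=122/3827: DF=(1 − 122/3827·(0.974500))/(1+122/3827) = 939/1000 ≈ 0.939000
step 3 [1.5y] zero: DF = P = 584/625 ≈ 0.934400
step 4 [2y] zero: DF = P = 4641/5000 ≈ 0.928200
step 5 [2.5y] swap r/2=1028/46733: DF=(1 − 1028/46733·(0.974500+0.939000+0.934400+0.928200))/(1+1028/46733) = 2243/2500 ≈ 0.897200
step 6 [3y] zero: DF = P = 533/625 ≈ 0.852800

1 1/2 1949/2000
2 1 939/1000
3 3/2 584/625
4 2 4641/5000
5 5/2 2243/2500
6 3 533/625
DF(1y) is solved at step 2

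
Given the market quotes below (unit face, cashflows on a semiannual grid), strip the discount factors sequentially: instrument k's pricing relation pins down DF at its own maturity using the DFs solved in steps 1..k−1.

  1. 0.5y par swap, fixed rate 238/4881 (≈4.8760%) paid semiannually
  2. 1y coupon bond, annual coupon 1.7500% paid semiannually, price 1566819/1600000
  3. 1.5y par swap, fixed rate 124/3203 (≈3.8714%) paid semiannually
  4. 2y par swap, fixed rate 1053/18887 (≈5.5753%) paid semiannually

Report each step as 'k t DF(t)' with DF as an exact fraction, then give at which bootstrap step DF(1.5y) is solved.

step 1 [0.5y] swap r/2=119/4881: DF=(1 − 119/4881·(0))/(1+119/4881) = 4881/5000 ≈ 0.976200
step 2 [1y] bond c/2=7/800: DF=(1566819/1600000 − 7/800·(0.976200))/(1+7/800) = 9623/10000 ≈ 0.962300
step 3 [1.5y] swap r/2=62/3203: DF=(1 − 62/3203·(0.976200+0.962300))/(1+62/3203) = 4721/5000 ≈ 0.944200
step 4 [2y] swap r/2=1053/37774: DF=(1 − 1053/37774·(0.976200+0.962300+0.944200))/(1+1053/37774) = 8947/10000 ≈ 0.894700

1 1/2 4881/5000
2 1 9623/10000
3 3/2 4721/5000
4 2 8947/10000
DF(1.5y) is solved at step 3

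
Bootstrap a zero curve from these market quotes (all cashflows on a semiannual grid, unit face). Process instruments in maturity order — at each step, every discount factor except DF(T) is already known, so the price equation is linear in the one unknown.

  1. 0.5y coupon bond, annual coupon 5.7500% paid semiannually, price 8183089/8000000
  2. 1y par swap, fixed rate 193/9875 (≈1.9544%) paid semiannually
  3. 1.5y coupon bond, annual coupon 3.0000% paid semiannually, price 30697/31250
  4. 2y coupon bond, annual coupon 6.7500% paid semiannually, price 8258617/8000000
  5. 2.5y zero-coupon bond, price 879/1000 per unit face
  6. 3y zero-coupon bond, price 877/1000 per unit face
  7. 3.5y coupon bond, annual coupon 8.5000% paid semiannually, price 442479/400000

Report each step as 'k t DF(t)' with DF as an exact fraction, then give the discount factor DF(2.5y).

1 1/2 9943/10000
2 1 9807/10000
3 3/2 4693/5000
4 2 1807/2000
5 5/2 879/1000
6 3 877/1000
7 7/2 8339/10000
DF(2.5y) = 879/1000 ≈ 0.879000

step 1 [0.5y] bond c/2=23/800: DF=(8183089/8000000 − 23/800·(0))/(1+23/800) = 9943/10000 ≈ 0.994300
step 2 [1y] swap r/2=193/19750: DF=(1 − 193/19750·(0.994300))/(1+193/19750) = 9807/10000 ≈ 0.980700
step 3 [1.5y] bond c/2=3/200: DF=(30697/31250 − 3/200·(0.994300+0.980700))/(1+3/200) = 4693/5000 ≈ 0.938600
step 4 [2y] bond c/2=27/800: DF=(8258617/8000000 − 27/800·(0.994300+0.980700+0.938600))/(1+27/800) = 1807/2000 ≈ 0.903500
step 5 [2.5y] zero: DF = P = 879/1000 ≈ 0.879000
step 6 [3y] zero: DF = P = 877/1000 ≈ 0.877000
step 7 [3.5y] bond c/2=17/400: DF=(442479/400000 − 17/400·(0.994300+0.980700+0.938600+0.903500+0.879000+0.877000))/(1+17/400) = 8339/10000 ≈ 0.833900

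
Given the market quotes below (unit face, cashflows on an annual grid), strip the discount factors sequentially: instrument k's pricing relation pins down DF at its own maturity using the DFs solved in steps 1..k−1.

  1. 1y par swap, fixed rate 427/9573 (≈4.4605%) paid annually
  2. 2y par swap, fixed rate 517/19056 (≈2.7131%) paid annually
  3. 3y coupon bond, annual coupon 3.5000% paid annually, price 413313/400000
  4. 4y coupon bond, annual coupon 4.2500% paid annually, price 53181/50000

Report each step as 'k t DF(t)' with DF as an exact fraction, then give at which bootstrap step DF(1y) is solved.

1 1 9573/10000
2 2 9483/10000
3 3 9339/10000
4 4 1809/2000
DF(1y) is solved at step 1

step 1 [1y] swap r/1=427/9573: DF=(1 − 427/9573·(0))/(1+427/9573) = 9573/10000 ≈ 0.957300
step 2 [2y] swap r/1=517/19056: DF=(1 − 517/19056·(0.957300))/(1+517/19056) = 9483/10000 ≈ 0.948300
step 3 [3y] bond c/1=7/200: DF=(413313/400000 − 7/200·(0.957300+0.948300))/(1+7/200) = 9339/10000 ≈ 0.933900
step 4 [4y] bond c/1=17/400: DF=(53181/50000 − 17/400·(0.957300+0.948300+0.933900))/(1+17/400) = 1809/2000 ≈ 0.904500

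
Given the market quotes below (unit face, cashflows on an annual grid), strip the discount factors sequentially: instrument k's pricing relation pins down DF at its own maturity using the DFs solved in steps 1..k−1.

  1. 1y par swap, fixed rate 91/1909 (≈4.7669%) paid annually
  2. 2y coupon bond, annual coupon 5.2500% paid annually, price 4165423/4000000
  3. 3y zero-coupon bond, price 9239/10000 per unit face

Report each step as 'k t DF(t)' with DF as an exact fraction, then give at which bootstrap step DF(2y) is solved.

step 1 [1y] swap r/1=91/1909: DF=(1 − 91/1909·(0))/(1+91/1909) = 1909/2000 ≈ 0.954500
step 2 [2y] bond c/1=21/400: DF=(4165423/4000000 − 21/400·(0.954500))/(1+21/400) = 4709/5000 ≈ 0.941800
step 3 [3y] zero: DF = P = 9239/10000 ≈ 0.923900

1 1 1909/2000
2 2 4709/5000
3 3 9239/10000
DF(2y) is solved at step 2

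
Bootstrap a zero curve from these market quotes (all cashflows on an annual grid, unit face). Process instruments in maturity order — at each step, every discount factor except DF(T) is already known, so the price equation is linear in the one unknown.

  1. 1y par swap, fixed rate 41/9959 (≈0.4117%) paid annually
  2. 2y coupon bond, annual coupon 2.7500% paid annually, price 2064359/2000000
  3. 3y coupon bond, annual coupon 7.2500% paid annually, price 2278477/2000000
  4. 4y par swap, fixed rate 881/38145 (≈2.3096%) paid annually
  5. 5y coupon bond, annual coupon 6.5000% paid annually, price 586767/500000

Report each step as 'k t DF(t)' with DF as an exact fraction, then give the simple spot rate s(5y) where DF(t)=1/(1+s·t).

1 1 9959/10000
2 2 9779/10000
3 3 1161/1250
4 4 9119/10000
5 5 8691/10000
s(5y) = (1/(8691/10000) − 1)/(5) = 1309/43455 ≈ 3.0123%

step 1 [1y] swap r/1=41/9959: DF=(1 − 41/9959·(0))/(1+41/9959) = 9959/10000 ≈ 0.995900
step 2 [2y] bond c/1=11/400: DF=(2064359/2000000 − 11/400·(0.995900))/(1+11/400) = 9779/10000 ≈ 0.977900
step 3 [3y] bond c/1=29/400: DF=(2278477/2000000 − 29/400·(0.995900+0.977900))/(1+29/400) = 1161/1250 ≈ 0.928800
step 4 [4y] swap r/1=881/38145: DF=(1 − 881/38145·(0.995900+0.977900+0.928800))/(1+881/38145) = 9119/10000 ≈ 0.911900
step 5 [5y] bond c/1=13/200: DF=(586767/500000 − 13/200·(0.995900+0.977900+0.928800+0.911900))/(1+13/200) = 8691/10000 ≈ 0.869100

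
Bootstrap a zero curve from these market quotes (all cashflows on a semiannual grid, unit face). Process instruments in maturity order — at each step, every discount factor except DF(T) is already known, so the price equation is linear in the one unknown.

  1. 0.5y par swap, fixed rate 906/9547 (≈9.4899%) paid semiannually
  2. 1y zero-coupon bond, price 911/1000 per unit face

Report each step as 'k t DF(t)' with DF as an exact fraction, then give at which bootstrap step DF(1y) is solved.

step 1 [0.5y] swap r/2=453/9547: DF=(1 − 453/9547·(0))/(1+453/9547) = 9547/10000 ≈ 0.954700
step 2 [1y] zero: DF = P = 911/1000 ≈ 0.911000

1 1/2 9547/10000
2 1 911/1000
DF(1y) is solved at step 2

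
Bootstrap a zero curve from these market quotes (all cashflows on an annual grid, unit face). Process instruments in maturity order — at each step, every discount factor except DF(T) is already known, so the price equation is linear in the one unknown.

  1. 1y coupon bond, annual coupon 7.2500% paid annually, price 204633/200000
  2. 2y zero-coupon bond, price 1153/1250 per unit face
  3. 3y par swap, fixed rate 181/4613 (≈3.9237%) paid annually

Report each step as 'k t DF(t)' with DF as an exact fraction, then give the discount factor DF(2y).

step 1 [1y] bond c/1=29/400: DF=(204633/200000 − 29/400·(0))/(1+29/400) = 477/500 ≈ 0.954000
step 2 [2y] zero: DF = P = 1153/1250 ≈ 0.922400
step 3 [3y] swap r/1=181/4613: DF=(1 − 181/4613·(0.954000+0.922400))/(1+181/4613) = 4457/5000 ≈ 0.891400

1 1 477/500
2 2 1153/1250
3 3 4457/5000
DF(2y) = 1153/1250 ≈ 0.922400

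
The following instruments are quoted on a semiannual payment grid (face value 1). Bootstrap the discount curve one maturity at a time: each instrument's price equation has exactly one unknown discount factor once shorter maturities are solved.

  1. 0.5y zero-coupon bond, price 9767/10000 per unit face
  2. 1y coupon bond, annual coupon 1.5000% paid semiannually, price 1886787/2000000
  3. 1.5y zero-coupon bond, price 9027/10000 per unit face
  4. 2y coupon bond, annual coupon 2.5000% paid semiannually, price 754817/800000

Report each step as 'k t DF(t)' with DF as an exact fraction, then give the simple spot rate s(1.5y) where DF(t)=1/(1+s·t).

step 1 [0.5y] zero: DF = P = 9767/10000 ≈ 0.976700
step 2 [1y] bond c/2=3/400: DF=(1886787/2000000 − 3/400·(0.976700))/(1+3/400) = 9291/10000 ≈ 0.929100
step 3 [1.5y] zero: DF = P = 9027/10000 ≈ 0.902700
step 4 [2y] bond c/2=1/80: DF=(754817/800000 − 1/80·(0.976700+0.929100+0.902700))/(1+1/80) = 2243/2500 ≈ 0.897200

1 1/2 9767/10000
2 1 9291/10000
3 3/2 9027/10000
4 2 2243/2500
s(1.5y) = (1/(9027/10000) − 1)/(3/2) = 1946/27081 ≈ 7.1858%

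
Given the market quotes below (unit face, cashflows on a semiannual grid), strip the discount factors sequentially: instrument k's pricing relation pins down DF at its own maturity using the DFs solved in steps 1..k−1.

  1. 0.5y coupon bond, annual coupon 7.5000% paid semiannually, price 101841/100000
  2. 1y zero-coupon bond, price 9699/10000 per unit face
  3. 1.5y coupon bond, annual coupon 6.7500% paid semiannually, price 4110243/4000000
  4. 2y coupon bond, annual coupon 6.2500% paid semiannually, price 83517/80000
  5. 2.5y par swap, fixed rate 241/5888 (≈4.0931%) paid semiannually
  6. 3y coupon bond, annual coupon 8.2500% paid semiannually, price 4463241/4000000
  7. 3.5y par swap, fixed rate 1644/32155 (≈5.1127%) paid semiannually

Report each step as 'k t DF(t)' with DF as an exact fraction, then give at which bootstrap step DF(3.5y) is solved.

1 1/2 1227/1250
2 1 9699/10000
3 3/2 9303/10000
4 2 37/40
5 5/2 2259/2500
6 3 177/200
7 7/2 2089/2500
DF(3.5y) is solved at step 7

step 1 [0.5y] bond c/2=3/80: DF=(101841/100000 − 3/80·(0))/(1+3/80) = 1227/1250 ≈ 0.981600
step 2 [1y] zero: DF = P = 9699/10000 ≈ 0.969900
step 3 [1.5y] bond c/2=27/800: DF=(4110243/4000000 − 27/800·(0.981600+0.969900))/(1+27/800) = 9303/10000 ≈ 0.930300
step 4 [2y] bond c/2=1/32: DF=(83517/80000 − 1/32·(0.981600+0.969900+0.930300))/(1+1/32) = 37/40 ≈ 0.925000
step 5 [2.5y] swap r/2=241/11776: DF=(1 − 241/11776·(0.981600+0.969900+0.930300+0.925000))/(1+241/11776) = 2259/2500 ≈ 0.903600
step 6 [3y] bond c/2=33/800: DF=(4463241/4000000 − 33/800·(0.981600+0.969900+0.930300+0.925000+0.903600))/(1+33/800) = 177/200 ≈ 0.885000
step 7 [3.5y] swap r/2=822/32155: DF=(1 − 822/32155·(0.981600+0.969900+0.930300+0.925000+0.903600+0.885000))/(1+822/32155) = 2089/2500 ≈ 0.835600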